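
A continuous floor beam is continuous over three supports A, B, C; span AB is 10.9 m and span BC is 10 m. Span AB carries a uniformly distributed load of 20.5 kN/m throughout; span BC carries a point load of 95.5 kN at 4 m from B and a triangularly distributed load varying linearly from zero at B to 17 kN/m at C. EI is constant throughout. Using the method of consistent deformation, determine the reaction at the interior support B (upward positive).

R_B = 253.7 kN

Insert a hinge at B; M_B is the redundant, and each span becomes simply supported.
Rotations at B on the released spans (each span's end-slope, ×1/EI):
  span AB: UDL 20.5: wL³/(24EI) = 1106/EI
  span BC: point load 95.5 at a = 4: Pab(L + b)/(6LEI) = 611.2/EI
  span BC: triangular load, peak 17: 7w₀L³/(360EI) = 330.6/EI
  relative rotation θ_0 = (1106 + 941.8)/EI = 2048/EI
A unit hogging moment at B produces rotation L₁/(3EI) + L₂/(3EI) = 6.967/EI.
Compatibility: M_B·(L₁+L₂)/(3EI) = θ_0, giving M_B = 294 kN·m (hogging).
Span AB, ΣM about A with M_B applied at B: R_B^{AB}·10.9 = 1218 + 294, so R_B^{AB} = 138.7 kN and R_A = 223.4 − 138.7 = 84.76 kN.
Span BC, ΣM about C: R_B^{BC}·10 = 856.3 + 294, so R_B^{BC} = 115 kN and R_C = 180.5 − 115 = 65.47 kN.
R_B = 138.7 + 115 = 253.7 kN.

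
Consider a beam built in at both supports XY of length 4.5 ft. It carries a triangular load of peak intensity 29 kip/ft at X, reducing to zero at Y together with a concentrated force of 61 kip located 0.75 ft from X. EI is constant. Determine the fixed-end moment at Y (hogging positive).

Release both end moments; the primary structure is a simply-supported span XY with redundants M_X and M_Y.
On the primary (simply-supported) span, the end slopes from the loading are:
  at X: triangular load, peak 29: w₀L³/(45EI) = 58.73/EI
  at Y: triangular load, peak 29: 7w₀L³/(360EI) = 51.38/EI
  at X: point load 61 at a = 0.75: Pab(L + b)/(6LEI) = 52.42/EI
  at Y: point load 61 at a = 0.75: Pab(L + a)/(6LEI) = 33.36/EI
  θ_X0 = 111.1/EI,  θ_Y0 = 84.74/EI
Flexibility coefficients: a unit moment at one end gives L/(3EI) there and L/(6EI) at the far end, so f₁₁ = f₂₂ = 1.5/EI and f₁₂ = f₂₁ = 0.75/EI.
Compatibility — zero rotation at each built-in end:
  1.5 M_X + 0.75 M_Y = 111.1
  0.75 M_X + 1.5 M_Y = 84.74
Solving the pair gives M_X = 61.13 kip·ft and M_Y = 25.93 kip·ft (hogging).

M_Y = 25.93 kip·ft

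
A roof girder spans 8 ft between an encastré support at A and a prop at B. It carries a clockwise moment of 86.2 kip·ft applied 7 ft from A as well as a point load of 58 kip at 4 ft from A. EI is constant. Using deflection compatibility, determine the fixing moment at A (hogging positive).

Choose R_B as the redundant. The primary structure is the cantilever fixed at A.
Primary-structure tip deflection at B by superposition:
  clockwise couple 86.2 at a = 7: M₀a(2L − a)/(2EI) = 2715/EI
  point load 58 at a = 4: Pa²(3L − a)/(6EI) = 3093/EI
  δ_0 = 5809/EI
Tip deflection under a unit load at B: L³/(3EI) = 170.7/EI.
Compatibility at B: δ_0 − R_B·δ_{BB} = 0, so R_B = 5809/170.7 = 34.03 kip.
Moment equilibrium about A: M_A = Σ(load moments about A) − R_B·L = 318.2 − 34.03×8 = 45.92 kip·ft.

M_A = 45.92 kip·ft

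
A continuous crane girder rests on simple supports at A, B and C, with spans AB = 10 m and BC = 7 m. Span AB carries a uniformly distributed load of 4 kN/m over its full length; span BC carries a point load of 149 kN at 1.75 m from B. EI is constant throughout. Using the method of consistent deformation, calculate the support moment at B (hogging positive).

M_B = 99.87 kN·m

Insert a hinge at B; M_B is the redundant, and each span becomes simply supported.
Rotations at B on the released spans (each span's end-slope, ×1/EI):
  span AB: UDL 4: wL³/(24EI) = 166.7/EI
  span BC: point load 149 at a = 1.75: Pab(L + b)/(6LEI) = 399.3/EI
  relative rotation θ_0 = (166.7 + 399.3)/EI = 565.9/EI
A unit hogging moment at B produces rotation L₁/(3EI) + L₂/(3EI) = 5.667/EI.
Compatibility: M_B·(L₁+L₂)/(3EI) = θ_0, giving M_B = 99.87 kN·m (hogging).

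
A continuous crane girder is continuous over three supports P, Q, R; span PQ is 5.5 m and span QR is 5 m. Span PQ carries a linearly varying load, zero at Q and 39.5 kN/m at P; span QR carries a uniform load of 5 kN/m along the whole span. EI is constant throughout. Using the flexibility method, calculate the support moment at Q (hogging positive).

M_Q = 43.95 kN·m

Take M_Q as the redundant. Released structure: two simple spans PQ and QR with a hinge at Q.
Discontinuity in slope at Q on the released structure — sum the simple-span end rotations:
  span PQ: triangular load, peak 39.5: 7w₀L³/(360EI) = 127.8/EI
  span QR: UDL 5: wL³/(24EI) = 26.04/EI
  relative rotation θ_0 = (127.8 + 26.04)/EI = 153.8/EI
A unit hogging moment at Q produces rotation L₁/(3EI) + L₂/(3EI) = 3.5/EI.
Slope continuity at Q: θ_0 = M_Q·3.5/EI, so M_Q = 153.8/3.5 = 43.95 kN·m (hogging).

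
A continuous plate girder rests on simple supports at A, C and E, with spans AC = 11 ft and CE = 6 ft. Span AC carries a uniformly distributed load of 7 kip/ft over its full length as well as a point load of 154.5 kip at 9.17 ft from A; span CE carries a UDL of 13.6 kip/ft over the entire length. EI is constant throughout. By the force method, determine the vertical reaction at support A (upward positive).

R_A = 43.3 kip

Release continuity at C by inserting a hinge; the redundant is the internal moment M_C. The primary structure is two simply-supported spans AC and CE.
End slopes at the hinge C, treating each span as simply supported:
  span AC: UDL 7: wL³/(24EI) = 388.2/EI
  span AC: point load 154.5 at a = 9.17: Pab(L + a)/(6LEI) = 792.3/EI
  span CE: UDL 13.6: wL³/(24EI) = 122.4/EI
  relative rotation θ_0 = (1181 + 122.4)/EI = 1303/EI
A unit hogging moment at C produces rotation L₁/(3EI) + L₂/(3EI) = 5.667/EI.
Slope continuity at C: θ_0 = M_C·5.667/EI, so M_C = 1303/5.667 = 229.9 kip·ft (hogging).
Span AC, ΣM about A with M_C applied at C: R_C^{AC}·11 = 1840 + 229.9, so R_C^{AC} = 188.2 kip and R_A = 231.5 − 188.2 = 43.3 kip.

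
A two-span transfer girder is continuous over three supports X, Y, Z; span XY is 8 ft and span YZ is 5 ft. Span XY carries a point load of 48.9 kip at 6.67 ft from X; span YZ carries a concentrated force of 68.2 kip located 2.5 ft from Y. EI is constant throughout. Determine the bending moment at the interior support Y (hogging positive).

M_Y = 55.19 kip·ft

Take M_Y as the redundant. Released structure: two simple spans XY and YZ with a hinge at Y.
Rotations at Y on the released spans (each span's end-slope, ×1/EI):
  span XY: point load 48.9 at a = 6.67: Pab(L + a)/(6LEI) = 132.6/EI
  span YZ: point load 68.2 at a = 2.5: Pab(L + b)/(6LEI) = 106.6/EI
  relative rotation θ_0 = (132.6 + 106.6)/EI = 239.1/EI
A unit hogging moment at Y produces rotation L₁/(3EI) + L₂/(3EI) = 4.333/EI.
Slope continuity at Y: θ_0 = M_Y·4.333/EI, so M_Y = 239.1/4.333 = 55.19 kip·ft (hogging).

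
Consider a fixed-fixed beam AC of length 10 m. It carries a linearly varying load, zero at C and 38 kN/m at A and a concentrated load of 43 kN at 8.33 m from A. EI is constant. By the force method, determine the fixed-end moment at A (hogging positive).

Release both end moments; the primary structure is a simply-supported span AC with redundants M_A and M_C.
Simple-span end rotations at A and C under the given loads:
  at A: triangular load, peak 38: w₀L³/(45EI) = 844.4/EI
  at C: triangular load, peak 38: 7w₀L³/(360EI) = 738.9/EI
  at A: point load 43 at a = 8.33: Pab(L + b)/(6LEI) = 116.3/EI
  at C: point load 43 at a = 8.33: Pab(L + a)/(6LEI) = 182.7/EI
  θ_A0 = 960.8/EI,  θ_C0 = 921.6/EI
Flexibility coefficients: a unit moment at one end gives L/(3EI) there and L/(6EI) at the far end, so f₁₁ = f₂₂ = 3.333/EI and f₁₂ = f₂₁ = 1.667/EI.
Compatibility — zero rotation at each built-in end:
  3.333 M_A + 1.667 M_C = 960.8
  1.667 M_A + 3.333 M_C = 921.6
Solving the pair gives M_A = 200 kN·m and M_C = 176.5 kN·m (hogging).

M_A = 200 kN·m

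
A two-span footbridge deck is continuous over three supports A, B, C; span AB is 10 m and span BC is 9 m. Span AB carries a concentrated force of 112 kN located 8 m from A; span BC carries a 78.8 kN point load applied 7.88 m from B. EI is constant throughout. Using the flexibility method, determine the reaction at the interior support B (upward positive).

R_B = 121.7 kN

Release continuity at B by inserting a hinge; the redundant is the internal moment M_B. The primary structure is two simply-supported spans AB and BC.
Rotations at B on the released spans (each span's end-slope, ×1/EI):
  span AB: point load 112 at a = 8: Pab(L + a)/(6LEI) = 537.6/EI
  span BC: point load 78.8 at a = 7.88: Pab(L + b)/(6LEI) = 130.3/EI
  relative rotation θ_0 = (537.6 + 130.3)/EI = 667.9/EI
A unit hogging moment at B produces rotation L₁/(3EI) + L₂/(3EI) = 6.333/EI.
Slope continuity at B: θ_0 = M_B·6.333/EI, so M_B = 667.9/6.333 = 105.5 kN·m (hogging).
Span AB, ΣM about A with M_B applied at B: R_B^{AB}·10 = 896 + 105.5, so R_B^{AB} = 100.1 kN and R_A = 112 − 100.1 = 11.85 kN.
Span BC, ΣM about C: R_B^{BC}·9 = 88.26 + 105.5, so R_B^{BC} = 21.52 kN and R_C = 78.8 − 21.52 = 57.28 kN.
R_B = 100.1 + 21.52 = 121.7 kN.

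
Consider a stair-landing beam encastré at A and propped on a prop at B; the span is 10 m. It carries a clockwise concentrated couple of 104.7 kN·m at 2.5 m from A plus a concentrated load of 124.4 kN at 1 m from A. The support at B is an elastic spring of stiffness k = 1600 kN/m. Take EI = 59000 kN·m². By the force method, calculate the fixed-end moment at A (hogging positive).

Release the roller at B. Primary structure: cantilever fixed at A.
Free-end deflection of the primary structure under the applied loading (downward +):
  clockwise couple 104.7 at a = 2.5: M₀a(2L − a)/(2EI) = 2290/EI
  point load 124.4 at a = 1: Pa²(3L − a)/(6EI) = 601.3/EI
  δ_0 = 2892/EI
Flexibility coefficient — unit upward force at B: δ_{BB} = L³/(3EI) = 333.3/EI.
With EI = 59000 kN·m²: δ_0 = 0.04901 m and δ_{BB} = 0.00565 m/kN.
Compatibility — the spring shortens by R_B/k under the reaction it provides: δ_0 − R_B·δ_{BB} = R_B/k. With 1/k = 0.000625 m/kN, R_B = δ_0 / (δ_{BB} + 1/k) = 0.04901 / (0.00565 + 0.000625) = 7.811 kN.
Moment equilibrium about A: M_A = Σ(load moments about A) − R_B·L = 229.1 − 7.811×10 = 151 kN·m.

M_A = 151 kN·m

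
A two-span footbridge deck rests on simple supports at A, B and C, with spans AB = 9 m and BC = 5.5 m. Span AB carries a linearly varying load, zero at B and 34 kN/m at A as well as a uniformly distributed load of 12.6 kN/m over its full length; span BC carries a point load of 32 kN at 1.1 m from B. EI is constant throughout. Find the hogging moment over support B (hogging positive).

Take M_B as the redundant. Released structure: two simple spans AB and BC with a hinge at B.
End slopes at the hinge B, treating each span as simply supported:
  span AB: triangular load, peak 34: 7w₀L³/(360EI) = 481.9/EI
  span AB: UDL 12.6: wL³/(24EI) = 382.7/EI
  span BC: point load 32 at a = 1.1: Pab(L + b)/(6LEI) = 46.46/EI
  relative rotation θ_0 = (864.7 + 46.46)/EI = 911.1/EI
A unit hogging moment at B produces rotation L₁/(3EI) + L₂/(3EI) = 4.833/EI.
Compatibility: M_B·(L₁+L₂)/(3EI) = θ_0, giving M_B = 188.5 kN·m (hogging).

M_B = 188.5 kN·m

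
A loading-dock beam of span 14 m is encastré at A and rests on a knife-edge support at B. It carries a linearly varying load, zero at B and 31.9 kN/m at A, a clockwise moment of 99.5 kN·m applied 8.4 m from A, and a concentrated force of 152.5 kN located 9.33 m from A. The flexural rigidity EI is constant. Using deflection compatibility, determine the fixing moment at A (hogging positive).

Release the roller at B. Primary structure: cantilever fixed at A.
Deflection at B on the released cantilever, summing each load's contribution:
  triangular load, peak 31.9 at the fixed end: w₀L⁴/(30EI) = 40849/EI
  clockwise couple 99.5 at a = 8.4: M₀a(2L − a)/(2EI) = 8191/EI
  point load 152.5 at a = 9.33: Pa²(3L − a)/(6EI) = 72282/EI
  δ_0 = 121322/EI
Tip deflection under a unit load at B: L³/(3EI) = 914.7/EI.
The prop prevents deflection at B: R_B = δ_0/δ_{BB} = 121322/914.7 = 132.6 kN.
Moment equilibrium about A: M_A = Σ(load moments about A) − R_B·L = 2564 − 132.6×14 = 707.4 kN·m.

M_A = 707.4 kN·m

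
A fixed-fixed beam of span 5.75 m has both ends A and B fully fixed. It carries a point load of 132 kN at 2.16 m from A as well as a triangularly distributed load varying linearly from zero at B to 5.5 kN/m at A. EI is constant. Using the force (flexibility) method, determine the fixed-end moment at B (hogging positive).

M_B = 72.93 kN·m

Release both end moments; the primary structure is a simply-supported span AB with redundants M_A and M_B.
End rotations of the released simple span under the applied load (×1/EI):
  at A: point load 132 at a = 2.16: Pab(L + b)/(6LEI) = 277.1/EI
  at B: point load 132 at a = 2.16: Pab(L + a)/(6LEI) = 234.7/EI
  at A: triangular load, peak 5.5: w₀L³/(45EI) = 23.24/EI
  at B: triangular load, peak 5.5: 7w₀L³/(360EI) = 20.33/EI
  θ_A0 = 300.3/EI,  θ_B0 = 255/EI
Flexibility coefficients: a unit moment at one end gives L/(3EI) there and L/(6EI) at the far end, so f₁₁ = f₂₂ = 1.917/EI and f₁₂ = f₂₁ = 0.9583/EI.
Compatibility — zero rotation at each built-in end:
  1.917 M_A + 0.9583 M_B = 300.3
  0.9583 M_A + 1.917 M_B = 255
Solving the pair gives M_A = 120.2 kN·m and M_B = 72.93 kN·m (hogging).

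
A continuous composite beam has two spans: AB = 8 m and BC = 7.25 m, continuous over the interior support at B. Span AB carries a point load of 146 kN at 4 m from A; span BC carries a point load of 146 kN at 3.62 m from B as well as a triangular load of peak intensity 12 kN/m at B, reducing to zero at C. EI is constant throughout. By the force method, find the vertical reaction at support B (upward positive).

Insert a hinge at B; M_B is the redundant, and each span becomes simply supported.
Discontinuity in slope at B on the released structure — sum the simple-span end rotations:
  span AB: point load 146 at a = 4: Pab(L + a)/(6LEI) = 584/EI
  span BC: point load 146 at a = 3.62: Pab(L + b)/(6LEI) = 479.9/EI
  span BC: triangular load, peak 12: w₀L³/(45EI) = 101.6/EI
  relative rotation θ_0 = (584 + 581.5)/EI = 1165/EI
A unit hogging moment at B produces rotation L₁/(3EI) + L₂/(3EI) = 5.083/EI.
Slope continuity at B: θ_0 = M_B·5.083/EI, so M_B = 1165/5.083 = 229.3 kN·m (hogging).
Span AB, ΣM about A with M_B applied at B: R_B^{AB}·8 = 584 + 229.3, so R_B^{AB} = 101.7 kN and R_A = 146 − 101.7 = 44.34 kN.
Span BC, ΣM about C: R_B^{BC}·7.25 = 740.2 + 229.3, so R_B^{BC} = 133.7 kN and R_C = 189.5 − 133.7 = 55.78 kN.
R_B = 101.7 + 133.7 = 235.4 kN.

R_B = 235.4 kN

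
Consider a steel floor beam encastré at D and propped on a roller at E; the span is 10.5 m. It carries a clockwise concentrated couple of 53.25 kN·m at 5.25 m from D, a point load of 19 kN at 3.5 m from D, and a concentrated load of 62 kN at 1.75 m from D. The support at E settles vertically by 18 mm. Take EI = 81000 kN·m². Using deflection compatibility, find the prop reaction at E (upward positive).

R_E = 7.182 kN

Take the reaction at E as the redundant and release it; the primary structure is a cantilever fixed at D.
Primary-structure tip deflection at E by superposition:
  clockwise couple 53.25 at a = 5.25: M₀a(2L − a)/(2EI) = 2202/EI
  point load 19 at a = 3.5: Pa²(3L − a)/(6EI) = 1086/EI
  point load 62 at a = 1.75: Pa²(3L − a)/(6EI) = 941.5/EI
  δ_0 = 4229/EI
Flexibility coefficient — unit upward force at E: δ_{EE} = L³/(3EI) = 385.9/EI.
With EI = 81000 kN·m²: δ_0 = 0.052212 m and δ_{EE} = 0.004764 m/kN.
Compatibility — the beam at E must follow the support down by 0.018 m: δ_0 − R_E·δ_{EE} = 0.018, so R_E = (0.052212 − 0.018)/0.004764 = 7.182 kN.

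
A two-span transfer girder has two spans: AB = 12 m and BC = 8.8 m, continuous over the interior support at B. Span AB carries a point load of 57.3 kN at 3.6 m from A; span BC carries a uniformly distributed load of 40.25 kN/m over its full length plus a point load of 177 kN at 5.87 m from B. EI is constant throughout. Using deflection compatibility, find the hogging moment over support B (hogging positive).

M_B = 316.5 kN·m

Insert a hinge at B; M_B is the redundant, and each span becomes simply supported.
Discontinuity in slope at B on the released structure — sum the simple-span end rotations:
  span AB: point load 57.3 at a = 3.6: Pab(L + a)/(6LEI) = 375.4/EI
  span BC: UDL 40.25: wL³/(24EI) = 1143/EI
  span BC: point load 177 at a = 5.87: Pab(L + b)/(6LEI) = 676.3/EI
  relative rotation θ_0 = (375.4 + 1819)/EI = 2195/EI
A unit hogging moment at B produces rotation L₁/(3EI) + L₂/(3EI) = 6.933/EI.
Compatibility: M_B·(L₁+L₂)/(3EI) = θ_0, giving M_B = 316.5 kN·m (hogging).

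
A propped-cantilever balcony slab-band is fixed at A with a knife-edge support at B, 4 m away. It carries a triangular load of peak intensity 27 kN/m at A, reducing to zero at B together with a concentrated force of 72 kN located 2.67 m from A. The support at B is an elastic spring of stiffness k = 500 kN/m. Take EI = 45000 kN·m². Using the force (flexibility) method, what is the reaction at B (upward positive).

Take the reaction at B as the redundant and release it; the primary structure is a cantilever fixed at A.
Downward deflection at the released point B due to the loads:
  triangular load, peak 27 at the fixed end: w₀L⁴/(30EI) = 230.4/EI
  point load 72 at a = 2.67: Pa²(3L − a)/(6EI) = 798.2/EI
  δ_0 = 1029/EI
Flexibility coefficient — unit upward force at B: δ_{BB} = L³/(3EI) = 21.33/EI.
With EI = 45000 kN·m²: δ_0 = 0.022857 m and δ_{BB} = 0.000474 m/kN.
Compatibility — the spring shortens by R_B/k under the reaction it provides: δ_0 − R_B·δ_{BB} = R_B/k. With 1/k = 0.002 m/kN, R_B = δ_0 / (δ_{BB} + 1/k) = 0.022857 / (0.000474 + 0.002) = 9.238 kN.

R_B = 9.238 kN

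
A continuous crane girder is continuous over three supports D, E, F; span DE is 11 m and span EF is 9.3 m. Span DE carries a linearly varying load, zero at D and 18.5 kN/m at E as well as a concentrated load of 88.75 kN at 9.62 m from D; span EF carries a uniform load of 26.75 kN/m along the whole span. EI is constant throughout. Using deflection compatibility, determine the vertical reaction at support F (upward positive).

Take M_E as the redundant. Released structure: two simple spans DE and EF with a hinge at E.
Rotations at E on the released spans (each span's end-slope, ×1/EI):
  span DE: triangular load, peak 18.5: w₀L³/(45EI) = 547.2/EI
  span DE: point load 88.75 at a = 9.62: Pab(L + a)/(6LEI) = 368.1/EI
  span EF: UDL 26.75: wL³/(24EI) = 896.5/EI
  relative rotation θ_0 = (915.3 + 896.5)/EI = 1812/EI
A unit hogging moment at E produces rotation L₁/(3EI) + L₂/(3EI) = 6.767/EI.
Compatibility: M_E·(L₁+L₂)/(3EI) = θ_0, giving M_E = 267.8 kN·m (hogging).
Span EF, ΣM about F: R_E^{EF}·9.3 = 1157 + 267.8, so R_E^{EF} = 153.2 kN and R_F = 248.8 − 153.2 = 95.6 kN.

R_F = 95.6 kN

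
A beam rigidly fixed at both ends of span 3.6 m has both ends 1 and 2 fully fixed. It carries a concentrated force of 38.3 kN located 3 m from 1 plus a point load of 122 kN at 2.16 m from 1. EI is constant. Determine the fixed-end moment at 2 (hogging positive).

M_2 = 79.2 kN·m

Take the two fixed-end moments M_1, M_2 as redundants; the released structure is the simple span 12.
On the primary (simply-supported) span, the end slopes from the loading are:
  at 1: point load 38.3 at a = 3: Pab(L + b)/(6LEI) = 13.4/EI
  at 2: point load 38.3 at a = 3: Pab(L + a)/(6LEI) = 21.07/EI
  at 1: point load 122 at a = 2.16: Pab(L + b)/(6LEI) = 88.54/EI
  at 2: point load 122 at a = 2.16: Pab(L + a)/(6LEI) = 101.2/EI
  θ_10 = 101.9/EI,  θ_20 = 122.3/EI
Flexibility coefficients: a unit moment at one end gives L/(3EI) there and L/(6EI) at the far end, so f₁₁ = f₂₂ = 1.2/EI and f₁₂ = f₂₁ = 0.6/EI.
Compatibility — zero rotation at each built-in end:
  1.2 M_1 + 0.6 M_2 = 101.9
  0.6 M_1 + 1.2 M_2 = 122.3
Solving the pair gives M_1 = 45.35 kN·m and M_2 = 79.2 kN·m (hogging).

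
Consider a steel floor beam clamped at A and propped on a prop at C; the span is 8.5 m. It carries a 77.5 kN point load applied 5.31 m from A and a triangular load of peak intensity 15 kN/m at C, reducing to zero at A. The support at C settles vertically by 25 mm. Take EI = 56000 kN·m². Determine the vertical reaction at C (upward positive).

R_C = 64.14 kN

Choose R_C as the redundant. The primary structure is the cantilever fixed at A.
Downward deflection at the released point C due to the loads:
  point load 77.5 at a = 5.31: Pa²(3L − a)/(6EI) = 7353/EI
  triangular load, peak 15 at the free end: 11w₀L⁴/(120EI) = 7178/EI
  δ_0 = 14531/EI
Flexibility coefficient — unit upward force at C: δ_{CC} = L³/(3EI) = 204.7/EI.
With EI = 56000 kN·m²: δ_0 = 0.25948 m and δ_{CC} = 0.003656 m/kN.
Compatibility — the beam at C must follow the support down by 0.025 m: δ_0 − R_C·δ_{CC} = 0.025, so R_C = (0.25948 − 0.025)/0.003656 = 64.14 kN.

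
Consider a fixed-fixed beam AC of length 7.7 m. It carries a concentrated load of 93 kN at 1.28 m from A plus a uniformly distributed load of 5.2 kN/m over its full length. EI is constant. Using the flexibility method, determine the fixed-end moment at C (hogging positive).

Release both end moments; the primary structure is a simply-supported span AC with redundants M_A and M_C.
Simple-span end rotations at A and C under the given loads:
  at A: point load 93 at a = 1.28: Pab(L + b)/(6LEI) = 233.6/EI
  at C: point load 93 at a = 1.28: Pab(L + a)/(6LEI) = 148.5/EI
  at A: UDL 5.2: wL³/(24EI) = 98.92/EI
  at C: UDL 5.2: wL³/(24EI) = 98.92/EI
  θ_A0 = 332.5/EI,  θ_C0 = 247.5/EI
Flexibility coefficients: a unit moment at one end gives L/(3EI) there and L/(6EI) at the far end, so f₁₁ = f₂₂ = 2.567/EI and f₁₂ = f₂₁ = 1.283/EI.
Compatibility — zero rotation at each built-in end:
  2.567 M_A + 1.283 M_C = 332.5
  1.283 M_A + 2.567 M_C = 247.5
Solving the pair gives M_A = 108.4 kN·m and M_C = 42.19 kN·m (hogging).

M_C = 42.19 kN·m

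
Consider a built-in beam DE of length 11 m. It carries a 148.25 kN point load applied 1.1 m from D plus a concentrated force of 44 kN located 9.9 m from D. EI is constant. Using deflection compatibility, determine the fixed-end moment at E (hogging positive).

Take the two fixed-end moments M_D, M_E as redundants; the released structure is the simple span DE.
Simple-span end rotations at D and E under the given loads:
  at D: point load 148.25 at a = 1.1: Pab(L + b)/(6LEI) = 511.2/EI
  at E: point load 148.25 at a = 1.1: Pab(L + a)/(6LEI) = 296/EI
  at D: point load 44 at a = 9.9: Pab(L + b)/(6LEI) = 87.85/EI
  at E: point load 44 at a = 9.9: Pab(L + a)/(6LEI) = 151.7/EI
  θ_D0 = 599.1/EI,  θ_E0 = 447.7/EI
Flexibility coefficients: a unit moment at one end gives L/(3EI) there and L/(6EI) at the far end, so f₁₁ = f₂₂ = 3.667/EI and f₁₂ = f₂₁ = 1.833/EI.
Compatibility — zero rotation at each built-in end:
  3.667 M_D + 1.833 M_E = 599.1
  1.833 M_D + 3.667 M_E = 447.7
Solving the pair gives M_D = 136.4 kN·m and M_E = 53.88 kN·m (hogging).

M_E = 53.88 kN·m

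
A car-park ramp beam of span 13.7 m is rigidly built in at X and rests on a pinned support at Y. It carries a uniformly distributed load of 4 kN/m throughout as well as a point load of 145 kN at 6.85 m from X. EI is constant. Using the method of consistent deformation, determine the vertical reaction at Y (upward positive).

R_Y = 65.86 kN

Choose R_Y as the redundant. The primary structure is the cantilever fixed at X.
Free-end deflection of the primary structure under the applied loading (downward +):
  UDL 4: wL⁴/(8EI) = 17614/EI
  point load 145 at a = 6.85: Pa²(3L − a)/(6EI) = 38838/EI
  δ_0 = 56452/EI
Tip deflection under a unit load at Y: L³/(3EI) = 857.1/EI.
Compatibility at Y: δ_0 − R_Y·δ_{YY} = 0, so R_Y = 56452/857.1 = 65.86 kN.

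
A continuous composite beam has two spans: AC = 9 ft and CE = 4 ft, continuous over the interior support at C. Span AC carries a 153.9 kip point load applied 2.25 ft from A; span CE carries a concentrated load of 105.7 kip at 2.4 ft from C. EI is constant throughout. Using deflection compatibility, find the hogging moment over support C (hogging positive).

M_C = 134.2 kip·ft

Take M_C as the redundant. Released structure: two simple spans AC and CE with a hinge at C.
Discontinuity in slope at C on the released structure — sum the simple-span end rotations:
  span AC: point load 153.9 at a = 2.25: Pab(L + a)/(6LEI) = 486.9/EI
  span CE: point load 105.7 at a = 2.4: Pab(L + b)/(6LEI) = 94.71/EI
  relative rotation θ_0 = (486.9 + 94.71)/EI = 581.7/EI
A unit hogging moment at C produces rotation L₁/(3EI) + L₂/(3EI) = 4.333/EI.
Compatibility: M_C·(L₁+L₂)/(3EI) = θ_0, giving M_C = 134.2 kip·ft (hogging).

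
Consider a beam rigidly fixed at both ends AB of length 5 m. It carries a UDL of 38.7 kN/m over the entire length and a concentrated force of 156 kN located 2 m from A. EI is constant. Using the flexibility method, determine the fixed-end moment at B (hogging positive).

M_B = 155.5 kN·m

Release both end moments; the primary structure is a simply-supported span AB with redundants M_A and M_B.
Simple-span end rotations at A and B under the given loads:
  at A: UDL 38.7: wL³/(24EI) = 201.6/EI
  at B: UDL 38.7: wL³/(24EI) = 201.6/EI
  at A: point load 156 at a = 2: Pab(L + b)/(6LEI) = 249.6/EI
  at B: point load 156 at a = 2: Pab(L + a)/(6LEI) = 218.4/EI
  θ_A0 = 451.2/EI,  θ_B0 = 420/EI
Flexibility coefficients: a unit moment at one end gives L/(3EI) there and L/(6EI) at the far end, so f₁₁ = f₂₂ = 1.667/EI and f₁₂ = f₂₁ = 0.8333/EI.
Compatibility — zero rotation at each built-in end:
  1.667 M_A + 0.8333 M_B = 451.2
  0.8333 M_A + 1.667 M_B = 420
Solving the pair gives M_A = 192.9 kN·m and M_B = 155.5 kN·m (hogging).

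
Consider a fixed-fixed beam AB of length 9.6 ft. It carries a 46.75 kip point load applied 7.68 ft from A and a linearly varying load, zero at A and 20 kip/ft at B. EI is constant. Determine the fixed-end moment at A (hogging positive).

M_A = 75.8 kip·ft

Release both end moments; the primary structure is a simply-supported span AB with redundants M_A and M_B.
On the primary (simply-supported) span, the end slopes from the loading are:
  at A: point load 46.75 at a = 7.68: Pab(L + b)/(6LEI) = 137.9/EI
  at B: point load 46.75 at a = 7.68: Pab(L + a)/(6LEI) = 206.8/EI
  at A: triangular load, peak 20: 7w₀L³/(360EI) = 344.1/EI
  at B: triangular load, peak 20: w₀L³/(45EI) = 393.2/EI
  θ_A0 = 481.9/EI,  θ_B0 = 600/EI
Flexibility coefficients: a unit moment at one end gives L/(3EI) there and L/(6EI) at the far end, so f₁₁ = f₂₂ = 3.2/EI and f₁₂ = f₂₁ = 1.6/EI.
Compatibility — zero rotation at each built-in end:
  3.2 M_A + 1.6 M_B = 481.9
  1.6 M_A + 3.2 M_B = 600
Solving the pair gives M_A = 75.8 kip·ft and M_B = 149.6 kip·ft (hogging).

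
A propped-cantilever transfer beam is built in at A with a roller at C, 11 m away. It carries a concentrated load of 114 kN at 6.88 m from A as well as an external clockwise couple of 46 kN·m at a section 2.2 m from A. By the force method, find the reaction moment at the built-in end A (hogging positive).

Choose R_C as the redundant. The primary structure is the cantilever fixed at A.
Downward deflection at the released point C due to the loads:
  point load 114 at a = 6.88: Pa²(3L − a)/(6EI) = 23491/EI
  clockwise couple 46 at a = 2.2: M₀a(2L − a)/(2EI) = 1002/EI
  δ_0 = 24493/EI
Flexibility coefficient — unit upward force at C: δ_{CC} = L³/(3EI) = 443.7/EI.
Compatibility at C: δ_0 − R_C·δ_{CC} = 0, so R_C = 24493/443.7 = 55.21 kN.
Moment equilibrium about A: M_A = Σ(load moments about A) − R_C·L = 830.3 − 55.21×11 = 223.1 kN·m.

M_A = 223.1 kN·m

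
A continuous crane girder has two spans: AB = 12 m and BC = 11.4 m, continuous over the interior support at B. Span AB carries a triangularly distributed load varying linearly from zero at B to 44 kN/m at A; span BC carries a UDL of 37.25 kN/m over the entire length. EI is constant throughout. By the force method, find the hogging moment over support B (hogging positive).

Release continuity at B by inserting a hinge; the redundant is the internal moment M_B. The primary structure is two simply-supported spans AB and BC.
End slopes at the hinge B, treating each span as simply supported:
  span AB: triangular load, peak 44: 7w₀L³/(360EI) = 1478/EI
  span BC: UDL 37.25: wL³/(24EI) = 2299/EI
  relative rotation θ_0 = (1478 + 2299)/EI = 3778/EI
A unit hogging moment at B produces rotation L₁/(3EI) + L₂/(3EI) = 7.8/EI.
Compatibility: M_B·(L₁+L₂)/(3EI) = θ_0, giving M_B = 484.3 kN·m (hogging).

M_B = 484.3 kN·m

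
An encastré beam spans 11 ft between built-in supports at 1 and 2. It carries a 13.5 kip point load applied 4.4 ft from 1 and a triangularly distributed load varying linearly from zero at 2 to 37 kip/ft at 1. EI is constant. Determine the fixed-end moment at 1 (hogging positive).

Release both end moments; the primary structure is a simply-supported span 12 with redundants M_1 and M_2.
On the primary (simply-supported) span, the end slopes from the loading are:
  at 1: point load 13.5 at a = 4.4: Pab(L + b)/(6LEI) = 104.5/EI
  at 2: point load 13.5 at a = 4.4: Pab(L + a)/(6LEI) = 91.48/EI
  at 1: triangular load, peak 37: w₀L³/(45EI) = 1094/EI
  at 2: triangular load, peak 37: 7w₀L³/(360EI) = 957.6/EI
  θ_10 = 1199/EI,  θ_20 = 1049/EI
Flexibility coefficients: a unit moment at one end gives L/(3EI) there and L/(6EI) at the far end, so f₁₁ = f₂₂ = 3.667/EI and f₁₂ = f₂₁ = 1.833/EI.
Compatibility — zero rotation at each built-in end:
  3.667 M_1 + 1.833 M_2 = 1199
  1.833 M_1 + 3.667 M_2 = 1049
Solving the pair gives M_1 = 245.2 kip·ft and M_2 = 163.5 kip·ft (hogging).

M_1 = 245.2 kip·ft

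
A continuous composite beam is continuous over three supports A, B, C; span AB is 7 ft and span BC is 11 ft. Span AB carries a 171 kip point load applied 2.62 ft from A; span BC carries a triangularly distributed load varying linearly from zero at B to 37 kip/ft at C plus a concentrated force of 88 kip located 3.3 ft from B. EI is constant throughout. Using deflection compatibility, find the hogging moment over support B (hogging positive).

M_B = 340.1 kip·ft

Take M_B as the redundant. Released structure: two simple spans AB and BC with a hinge at B.
Rotations at B on the released spans (each span's end-slope, ×1/EI):
  span AB: point load 171 at a = 2.62: Pab(L + a)/(6LEI) = 449.5/EI
  span BC: triangular load, peak 37: 7w₀L³/(360EI) = 957.6/EI
  span BC: point load 88 at a = 3.3: Pab(L + b)/(6LEI) = 633.6/EI
  relative rotation θ_0 = (449.5 + 1591)/EI = 2041/EI
A unit hogging moment at B produces rotation L₁/(3EI) + L₂/(3EI) = 6/EI.
Compatibility: M_B·(L₁+L₂)/(3EI) = θ_0, giving M_B = 340.1 kip·ft (hogging).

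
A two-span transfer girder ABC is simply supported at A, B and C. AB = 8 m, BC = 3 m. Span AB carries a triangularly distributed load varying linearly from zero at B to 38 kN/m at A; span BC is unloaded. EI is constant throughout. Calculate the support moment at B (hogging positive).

Release continuity at B by inserting a hinge; the redundant is the internal moment M_B. The primary structure is two simply-supported spans AB and BC.
Rotations at B on the released spans (each span's end-slope, ×1/EI):
  span AB: triangular load, peak 38: 7w₀L³/(360EI) = 378.3/EI
  relative rotation θ_0 = (378.3 + 0)/EI = 378.3/EI
A unit hogging moment at B produces rotation L₁/(3EI) + L₂/(3EI) = 3.667/EI.
Slope continuity at B: θ_0 = M_B·3.667/EI, so M_B = 378.3/3.667 = 103.2 kN·m (hogging).

M_B = 103.2 kN·m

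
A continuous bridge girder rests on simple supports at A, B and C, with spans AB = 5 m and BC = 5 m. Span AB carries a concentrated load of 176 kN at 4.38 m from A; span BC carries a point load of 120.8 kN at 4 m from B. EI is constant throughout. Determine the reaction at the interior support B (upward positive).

R_B = 207.9 kN

Take M_B as the redundant. Released structure: two simple spans AB and BC with a hinge at B.
End slopes at the hinge B, treating each span as simply supported:
  span AB: point load 176 at a = 4.38: Pab(L + a)/(6LEI) = 149.4/EI
  span BC: point load 120.8 at a = 4: Pab(L + b)/(6LEI) = 96.64/EI
  relative rotation θ_0 = (149.4 + 96.64)/EI = 246.1/EI
A unit hogging moment at B produces rotation L₁/(3EI) + L₂/(3EI) = 3.333/EI.
Slope continuity at B: θ_0 = M_B·3.333/EI, so M_B = 246.1/3.333 = 73.82 kN·m (hogging).
Span AB, ΣM about A with M_B applied at B: R_B^{AB}·5 = 770.9 + 73.82, so R_B^{AB} = 168.9 kN and R_A = 176 − 168.9 = 7.059 kN.
Span BC, ΣM about C: R_B^{BC}·5 = 120.8 + 73.82, so R_B^{BC} = 38.92 kN and R_C = 120.8 − 38.92 = 81.88 kN.
R_B = 168.9 + 38.92 = 207.9 kN.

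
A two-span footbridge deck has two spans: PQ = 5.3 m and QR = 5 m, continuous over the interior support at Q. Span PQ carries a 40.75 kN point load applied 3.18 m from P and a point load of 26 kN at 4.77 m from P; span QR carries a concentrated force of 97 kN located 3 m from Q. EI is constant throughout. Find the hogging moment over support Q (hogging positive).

Release continuity at Q by inserting a hinge; the redundant is the internal moment M_Q. The primary structure is two simply-supported spans PQ and QR.
Rotations at Q on the released spans (each span's end-slope, ×1/EI):
  span PQ: point load 40.75 at a = 3.18: Pab(L + a)/(6LEI) = 73.26/EI
  span PQ: point load 26 at a = 4.77: Pab(L + a)/(6LEI) = 20.81/EI
  span QR: point load 97 at a = 3: Pab(L + b)/(6LEI) = 135.8/EI
  relative rotation θ_0 = (94.07 + 135.8)/EI = 229.9/EI
A unit hogging moment at Q produces rotation L₁/(3EI) + L₂/(3EI) = 3.433/EI.
Compatibility: M_Q·(L₁+L₂)/(3EI) = θ_0, giving M_Q = 66.95 kN·m (hogging).

M_Q = 66.95 kN·m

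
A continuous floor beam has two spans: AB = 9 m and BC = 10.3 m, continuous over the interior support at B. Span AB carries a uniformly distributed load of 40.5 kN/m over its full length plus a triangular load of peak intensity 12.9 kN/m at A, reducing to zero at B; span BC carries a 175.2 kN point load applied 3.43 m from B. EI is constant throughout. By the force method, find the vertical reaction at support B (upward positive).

Take M_B as the redundant. Released structure: two simple spans AB and BC with a hinge at B.
Rotations at B on the released spans (each span's end-slope, ×1/EI):
  span AB: UDL 40.5: wL³/(24EI) = 1230/EI
  span AB: triangular load, peak 12.9: 7w₀L³/(360EI) = 182.9/EI
  span BC: point load 175.2 at a = 3.43: Pab(L + b)/(6LEI) = 1147/EI
  relative rotation θ_0 = (1413 + 1147)/EI = 2560/EI
A unit hogging moment at B produces rotation L₁/(3EI) + L₂/(3EI) = 6.433/EI.
Compatibility: M_B·(L₁+L₂)/(3EI) = θ_0, giving M_B = 397.9 kN·m (hogging).
Span AB, ΣM about A with M_B applied at B: R_B^{AB}·9 = 1814 + 397.9, so R_B^{AB} = 245.8 kN and R_A = 422.6 − 245.8 = 176.7 kN.
Span BC, ΣM about C: R_B^{BC}·10.3 = 1204 + 397.9, so R_B^{BC} = 155.5 kN and R_C = 175.2 − 155.5 = 19.71 kN.
R_B = 245.8 + 155.5 = 401.3 kN.

R_B = 401.3 kN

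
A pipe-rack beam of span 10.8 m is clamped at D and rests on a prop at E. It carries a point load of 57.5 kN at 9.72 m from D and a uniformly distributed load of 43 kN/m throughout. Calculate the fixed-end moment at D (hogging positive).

Choose R_E as the redundant. The primary structure is the cantilever fixed at D.
Deflection at E on the released cantilever, summing each load's contribution:
  point load 57.5 at a = 9.72: Pa²(3L − a)/(6EI) = 20535/EI
  UDL 43: wL⁴/(8EI) = 73126/EI
  δ_0 = 93661/EI
Flexibility coefficient — unit upward force at E: δ_{EE} = L³/(3EI) = 419.9/EI.
The prop prevents deflection at E: R_E = δ_0/δ_{EE} = 93661/419.9 = 223.1 kN.
Moment equilibrium about D: M_D = Σ(load moments about D) − R_E·L = 3067 − 223.1×10.8 = 657.7 kN·m.

M_D = 657.7 kN·m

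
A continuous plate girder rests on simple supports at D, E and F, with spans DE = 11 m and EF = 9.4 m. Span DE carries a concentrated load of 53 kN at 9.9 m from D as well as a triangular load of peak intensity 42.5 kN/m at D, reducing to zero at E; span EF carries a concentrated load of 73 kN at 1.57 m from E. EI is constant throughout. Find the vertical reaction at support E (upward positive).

R_E = 231.6 kN

Insert a hinge at E; M_E is the redundant, and each span becomes simply supported.
Discontinuity in slope at E on the released structure — sum the simple-span end rotations:
  span DE: point load 53 at a = 9.9: Pab(L + a)/(6LEI) = 182.8/EI
  span DE: triangular load, peak 42.5: 7w₀L³/(360EI) = 1100/EI
  span EF: point load 73 at a = 1.57: Pab(L + b)/(6LEI) = 274.2/EI
  relative rotation θ_0 = (1283 + 274.2)/EI = 1557/EI
A unit hogging moment at E produces rotation L₁/(3EI) + L₂/(3EI) = 6.8/EI.
Slope continuity at E: θ_0 = M_E·6.8/EI, so M_E = 1557/6.8 = 228.9 kN·m (hogging).
Span DE, ΣM about D with M_E applied at E: R_E^{DE}·11 = 1382 + 228.9, so R_E^{DE} = 146.4 kN and R_D = 286.8 − 146.4 = 140.3 kN.
Span EF, ΣM about F: R_E^{EF}·9.4 = 571.6 + 228.9, so R_E^{EF} = 85.16 kN and R_F = 73 − 85.16 = -12.16 kN.
R_E = 146.4 + 85.16 = 231.6 kN.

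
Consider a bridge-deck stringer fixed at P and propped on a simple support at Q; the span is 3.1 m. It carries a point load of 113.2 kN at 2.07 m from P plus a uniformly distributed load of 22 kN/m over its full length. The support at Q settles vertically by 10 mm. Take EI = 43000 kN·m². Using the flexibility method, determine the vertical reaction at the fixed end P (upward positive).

R_P = 140.3 kN

Take the reaction at Q as the redundant and release it; the primary structure is a cantilever fixed at P.
Free-end deflection of the primary structure under the applied loading (downward +):
  point load 113.2 at a = 2.07: Pa²(3L − a)/(6EI) = 584.5/EI
  UDL 22: wL⁴/(8EI) = 254/EI
  δ_0 = 838.5/EI
Tip deflection under a unit load at Q: L³/(3EI) = 9.93/EI.
With EI = 43000 kN·m²: δ_0 = 0.019499 m and δ_{QQ} = 0.000231 m/kN.
Compatibility — the beam at Q must follow the support down by 0.01 m: δ_0 − R_Q·δ_{QQ} = 0.01, so R_Q = (0.019499 − 0.01)/0.000231 = 41.13 kN.
Vertical equilibrium: R_P = ΣP − R_Q = 181.4 − 41.13 = 140.3 kN.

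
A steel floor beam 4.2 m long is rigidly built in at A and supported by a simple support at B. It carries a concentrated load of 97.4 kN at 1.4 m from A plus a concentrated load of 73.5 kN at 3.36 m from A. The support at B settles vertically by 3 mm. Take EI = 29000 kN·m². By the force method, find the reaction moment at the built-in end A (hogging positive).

Remove the prop at B; the released (primary) structure is a cantilever built in at A.
Downward deflection at the released point B due to the loads:
  point load 97.4 at a = 1.4: Pa²(3L − a)/(6EI) = 356.4/EI
  point load 73.5 at a = 3.36: Pa²(3L − a)/(6EI) = 1278/EI
  δ_0 = 1634/EI
Flexibility coefficient — unit upward force at B: δ_{BB} = L³/(3EI) = 24.7/EI.
With EI = 29000 kN·m²: δ_0 = 0.056353 m and δ_{BB} = 0.000852 m/kN.
Compatibility — the beam at B must follow the support down by 0.003 m: δ_0 − R_B·δ_{BB} = 0.003, so R_B = (0.056353 − 0.003)/0.000852 = 62.65 kN.
Moment equilibrium about A: M_A = Σ(load moments about A) − R_B·L = 383.3 − 62.65×4.2 = 120.2 kN·m.

M_A = 120.2 kN·m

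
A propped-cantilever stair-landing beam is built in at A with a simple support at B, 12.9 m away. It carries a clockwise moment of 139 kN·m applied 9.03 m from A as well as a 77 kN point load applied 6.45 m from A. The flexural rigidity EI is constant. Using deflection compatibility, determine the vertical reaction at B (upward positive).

Release the roller at B. Primary structure: cantilever fixed at A.
Free-end deflection of the primary structure under the applied loading (downward +):
  clockwise couple 139 at a = 9.03: M₀a(2L − a)/(2EI) = 10525/EI
  point load 77 at a = 6.45: Pa²(3L − a)/(6EI) = 17218/EI
  δ_0 = 27743/EI
Tip deflection under a unit load at B: L³/(3EI) = 715.6/EI.
The prop prevents deflection at B: R_B = δ_0/δ_{BB} = 27743/715.6 = 38.77 kN.

R_B = 38.77 kN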